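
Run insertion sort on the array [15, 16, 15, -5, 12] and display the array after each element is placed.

First element 15 is already 'sorted'
Insert 16: shifted 0 elements -> [15, 16, 15, -5, 12]
Insert 15: shifted 1 elements -> [15, 15, 16, -5, 12]
Insert -5: shifted 3 elements -> [-5, 15, 15, 16, 12]
Insert 12: shifted 3 elements -> [-5, 12, 15, 15, 16]


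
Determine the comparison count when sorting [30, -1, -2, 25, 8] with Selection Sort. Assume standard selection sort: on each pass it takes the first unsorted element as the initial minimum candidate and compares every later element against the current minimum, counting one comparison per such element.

Pass 1: scan indices 1..4 for the minimum = 4 comparison(s); min is -2, place at index 0 -> [-2, -1, 30, 25, 8]
Pass 2: scan indices 2..4 for the minimum = 3 comparison(s); min is -1, place at index 1 -> [-2, -1, 30, 25, 8]
Pass 3: scan indices 3..4 for the minimum = 2 comparison(s); min is 8, place at index 2 -> [-2, -1, 8, 25, 30]
Pass 4: scan indices 4..4 for the minimum = 1 comparison(s); min is 25, place at index 3 -> [-2, -1, 8, 25, 30]
Selection sort always scans the whole unsorted suffix, so the count is (n-1) + (n-2) + ... + 1 = n(n-1)/2 = 5*4/2 = 10 regardless of the input order.
Total comparisons: 4 + 3 + 2 + 1 = 10


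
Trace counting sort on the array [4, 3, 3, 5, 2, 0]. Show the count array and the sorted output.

Count array: [1, 0, 1, 2, 1, 1]
(count[i] = number of elements equal to i)
Cumulative count: [1, 1, 2, 4, 5, 6]
Sorted: [0, 2, 3, 3, 4, 5]


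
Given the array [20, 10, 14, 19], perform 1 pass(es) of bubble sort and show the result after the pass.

After pass 1: [10, 14, 19, 20] (3 swaps)
Total swaps: 3


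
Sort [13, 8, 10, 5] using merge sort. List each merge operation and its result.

Divide and conquer:
  Merge [13] + [8] -> [8, 13]
  Merge [10] + [5] -> [5, 10]
  Merge [8, 13] + [5, 10] -> [5, 8, 10, 13]


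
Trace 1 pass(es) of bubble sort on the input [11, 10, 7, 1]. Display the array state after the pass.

After pass 1: [10, 7, 1, 11] (3 swaps)
Total swaps: 3


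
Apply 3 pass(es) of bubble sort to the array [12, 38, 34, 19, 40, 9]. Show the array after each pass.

After pass 1: [12, 34, 19, 38, 9, 40] (3 swaps)
After pass 2: [12, 19, 34, 9, 38, 40] (2 swaps)
After pass 3: [12, 19, 9, 34, 38, 40] (1 swaps)
Total swaps: 6


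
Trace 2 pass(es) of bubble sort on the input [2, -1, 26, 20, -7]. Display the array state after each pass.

After pass 1: [-1, 2, 20, -7, 26] (3 swaps)
After pass 2: [-1, 2, -7, 20, 26] (1 swaps)
Total swaps: 4


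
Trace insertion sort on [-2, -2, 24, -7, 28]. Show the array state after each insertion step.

First element -2 is already 'sorted'
Insert -2: shifted 0 elements -> [-2, -2, 24, -7, 28]
Insert 24: shifted 0 elements -> [-2, -2, 24, -7, 28]
Insert -7: shifted 3 elements -> [-7, -2, -2, 24, 28]
Insert 28: shifted 0 elements -> [-7, -2, -2, 24, 28]


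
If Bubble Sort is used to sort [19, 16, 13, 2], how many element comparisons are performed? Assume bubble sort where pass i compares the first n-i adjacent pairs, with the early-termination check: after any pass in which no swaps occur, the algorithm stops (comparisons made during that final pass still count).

Pass 1: compare adjacent pairs (0,1)..(2,3) = 3 comparison(s), 3 swap(s) -> [16, 13, 2, 19]
Pass 2: compare adjacent pairs (0,1)..(1,2) = 2 comparison(s), 2 swap(s) -> [13, 2, 16, 19]
Pass 3: compare adjacent pairs (0,1)..(0,1) = 1 comparison(s), 1 swap(s) -> [2, 13, 16, 19]
Every pass made at least one swap, so all n-1 passes run.
Total comparisons: 3 + 2 + 1 = 6


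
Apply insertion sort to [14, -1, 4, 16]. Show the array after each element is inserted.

First element 14 is already 'sorted'
Insert -1: shifted 1 elements -> [-1, 14, 4, 16]
Insert 4: shifted 1 elements -> [-1, 4, 14, 16]
Insert 16: shifted 0 elements -> [-1, 4, 14, 16]


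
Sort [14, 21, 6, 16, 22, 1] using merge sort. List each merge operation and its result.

Divide and conquer:
  Merge [21] + [6] -> [6, 21]
  Merge [14] + [6, 21] -> [6, 14, 21]
  Merge [22] + [1] -> [1, 22]
  Merge [16] + [1, 22] -> [1, 16, 22]
  Merge [6, 14, 21] + [1, 16, 22] -> [1, 6, 14, 16, 21, 22]


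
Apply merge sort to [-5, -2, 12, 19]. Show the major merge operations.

Divide and conquer:
  Merge [-5] + [-2] -> [-5, -2]
  Merge [12] + [19] -> [12, 19]
  Merge [-5, -2] + [12, 19] -> [-5, -2, 12, 19]


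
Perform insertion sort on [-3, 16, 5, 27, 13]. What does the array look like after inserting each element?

First element -3 is already 'sorted'
Insert 16: shifted 0 elements -> [-3, 16, 5, 27, 13]
Insert 5: shifted 1 elements -> [-3, 5, 16, 27, 13]
Insert 27: shifted 0 elements -> [-3, 5, 16, 27, 13]
Insert 13: shifted 2 elements -> [-3, 5, 13, 16, 27]


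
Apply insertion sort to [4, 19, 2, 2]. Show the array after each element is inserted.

First element 4 is already 'sorted'
Insert 19: shifted 0 elements -> [4, 19, 2, 2]
Insert 2: shifted 2 elements -> [2, 4, 19, 2]
Insert 2: shifted 2 elements -> [2, 2, 4, 19]


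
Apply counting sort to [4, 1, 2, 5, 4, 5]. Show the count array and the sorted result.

Count array: [0, 1, 1, 0, 2, 2]
(count[i] = number of elements equal to i)
Cumulative count: [0, 1, 2, 2, 4, 6]
Sorted: [1, 2, 4, 4, 5, 5]


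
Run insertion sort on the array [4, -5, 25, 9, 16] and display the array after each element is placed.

First element 4 is already 'sorted'
Insert -5: shifted 1 elements -> [-5, 4, 25, 9, 16]
Insert 25: shifted 0 elements -> [-5, 4, 25, 9, 16]
Insert 9: shifted 1 elements -> [-5, 4, 9, 25, 16]
Insert 16: shifted 1 elements -> [-5, 4, 9, 16, 25]


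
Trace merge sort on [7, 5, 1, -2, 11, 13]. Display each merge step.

Divide and conquer:
  Merge [5] + [1] -> [1, 5]
  Merge [7] + [1, 5] -> [1, 5, 7]
  Merge [11] + [13] -> [11, 13]
  Merge [-2] + [11, 13] -> [-2, 11, 13]
  Merge [1, 5, 7] + [-2, 11, 13] -> [-2, 1, 5, 7, 11, 13]


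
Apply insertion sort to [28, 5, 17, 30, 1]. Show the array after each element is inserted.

First element 28 is already 'sorted'
Insert 5: shifted 1 elements -> [5, 28, 17, 30, 1]
Insert 17: shifted 1 elements -> [5, 17, 28, 30, 1]
Insert 30: shifted 0 elements -> [5, 17, 28, 30, 1]
Insert 1: shifted 4 elements -> [1, 5, 17, 28, 30]


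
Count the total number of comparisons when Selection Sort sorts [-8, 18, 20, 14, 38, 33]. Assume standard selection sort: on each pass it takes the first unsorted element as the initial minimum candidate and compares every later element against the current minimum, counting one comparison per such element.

Pass 1: scan indices 1..5 for the minimum = 5 comparison(s); min is -8, place at index 0 -> [-8, 18, 20, 14, 38, 33]
Pass 2: scan indices 2..5 for the minimum = 4 comparison(s); min is 14, place at index 1 -> [-8, 14, 20, 18, 38, 33]
Pass 3: scan indices 3..5 for the minimum = 3 comparison(s); min is 18, place at index 2 -> [-8, 14, 18, 20, 38, 33]
Pass 4: scan indices 4..5 for the minimum = 2 comparison(s); min is 20, place at index 3 -> [-8, 14, 18, 20, 38, 33]
Pass 5: scan indices 5..5 for the minimum = 1 comparison(s); min is 33, place at index 4 -> [-8, 14, 18, 20, 33, 38]
Selection sort always scans the whole unsorted suffix, so the count is (n-1) + (n-2) + ... + 1 = n(n-1)/2 = 6*5/2 = 15 regardless of the input order.
Total comparisons: 5 + 4 + 3 + 2 + 1 = 15


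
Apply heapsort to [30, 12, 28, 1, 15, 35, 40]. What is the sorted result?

Build heap: [40, 15, 35, 1, 12, 30, 28]
Extract 40: [35, 15, 30, 1, 12, 28, 40]
Extract 35: [30, 15, 28, 1, 12, 35, 40]
Extract 30: [28, 15, 12, 1, 30, 35, 40]
Extract 28: [15, 1, 12, 28, 30, 35, 40]
Extract 15: [12, 1, 15, 28, 30, 35, 40]
Extract 12: [1, 12, 15, 28, 30, 35, 40]


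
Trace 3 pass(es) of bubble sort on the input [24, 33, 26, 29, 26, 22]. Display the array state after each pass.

After pass 1: [24, 26, 29, 26, 22, 33] (4 swaps)
After pass 2: [24, 26, 26, 22, 29, 33] (2 swaps)
After pass 3: [24, 26, 22, 26, 29, 33] (1 swaps)
Total swaps: 7


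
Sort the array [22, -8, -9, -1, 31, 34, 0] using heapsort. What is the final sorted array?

Build heap: [34, 31, 22, -1, -8, -9, 0]
Extract 34: [31, 0, 22, -1, -8, -9, 34]
Extract 31: [22, 0, -9, -1, -8, 31, 34]
Extract 22: [0, -1, -9, -8, 22, 31, 34]
Extract 0: [-1, -8, -9, 0, 22, 31, 34]
Extract -1: [-8, -9, -1, 0, 22, 31, 34]
Extract -8: [-9, -8, -1, 0, 22, 31, 34]


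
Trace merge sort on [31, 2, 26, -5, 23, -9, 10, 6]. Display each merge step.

Divide and conquer:
  Merge [31] + [2] -> [2, 31]
  Merge [26] + [-5] -> [-5, 26]
  Merge [2, 31] + [-5, 26] -> [-5, 2, 26, 31]
  Merge [23] + [-9] -> [-9, 23]
  Merge [10] + [6] -> [6, 10]
  Merge [-9, 23] + [6, 10] -> [-9, 6, 10, 23]
  Merge [-5, 2, 26, 31] + [-9, 6, 10, 23] -> [-9, -5, 2, 6, 10, 23, 26, 31]


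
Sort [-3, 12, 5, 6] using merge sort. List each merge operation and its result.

Divide and conquer:
  Merge [-3] + [12] -> [-3, 12]
  Merge [5] + [6] -> [5, 6]
  Merge [-3, 12] + [5, 6] -> [-3, 5, 6, 12]


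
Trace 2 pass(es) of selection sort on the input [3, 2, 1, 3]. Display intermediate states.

Pass 1: Select minimum 1 at index 2, swap -> [1, 2, 3, 3]
Pass 2: Select minimum 2 at index 1, swap -> [1, 2, 3, 3]


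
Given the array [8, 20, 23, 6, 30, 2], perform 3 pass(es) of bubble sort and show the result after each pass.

After pass 1: [8, 20, 6, 23, 2, 30] (2 swaps)
After pass 2: [8, 6, 20, 2, 23, 30] (2 swaps)
After pass 3: [6, 8, 2, 20, 23, 30] (2 swaps)
Total swaps: 6


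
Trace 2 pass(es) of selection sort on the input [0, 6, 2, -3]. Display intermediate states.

Pass 1: Select minimum -3 at index 3, swap -> [-3, 6, 2, 0]
Pass 2: Select minimum 0 at index 3, swap -> [-3, 0, 2, 6]


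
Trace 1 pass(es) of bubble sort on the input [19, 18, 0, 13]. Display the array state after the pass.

After pass 1: [18, 0, 13, 19] (3 swaps)
Total swaps: 3


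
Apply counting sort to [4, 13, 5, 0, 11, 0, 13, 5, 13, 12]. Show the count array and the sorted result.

Count array: [2, 0, 0, 0, 1, 2, 0, 0, 0, 0, 0, 1, 1, 3]
(count[i] = number of elements equal to i)
Cumulative count: [2, 2, 2, 2, 3, 5, 5, 5, 5, 5, 5, 6, 7, 10]
Sorted: [0, 0, 4, 5, 5, 11, 12, 13, 13, 13]


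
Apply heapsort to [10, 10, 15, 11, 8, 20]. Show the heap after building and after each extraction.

Build heap: [20, 11, 15, 10, 8, 10]
Extract 20: [15, 11, 10, 10, 8, 20]
Extract 15: [11, 10, 10, 8, 15, 20]
Extract 11: [10, 8, 10, 11, 15, 20]
Extract 10: [10, 8, 10, 11, 15, 20]
Extract 10: [8, 10, 10, 11, 15, 20]


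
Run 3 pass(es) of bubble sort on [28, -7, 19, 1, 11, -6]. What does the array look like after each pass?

After pass 1: [-7, 19, 1, 11, -6, 28] (5 swaps)
After pass 2: [-7, 1, 11, -6, 19, 28] (3 swaps)
After pass 3: [-7, 1, -6, 11, 19, 28] (1 swaps)
Total swaps: 9


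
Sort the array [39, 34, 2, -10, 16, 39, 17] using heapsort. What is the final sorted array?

Build heap: [39, 34, 39, -10, 16, 2, 17]
Extract 39: [39, 34, 17, -10, 16, 2, 39]
Extract 39: [34, 16, 17, -10, 2, 39, 39]
Extract 34: [17, 16, 2, -10, 34, 39, 39]
Extract 17: [16, -10, 2, 17, 34, 39, 39]
Extract 16: [2, -10, 16, 17, 34, 39, 39]
Extract 2: [-10, 2, 16, 17, 34, 39, 39]


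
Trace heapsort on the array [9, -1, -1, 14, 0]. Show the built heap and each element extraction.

Build heap: [14, 9, -1, -1, 0]
Extract 14: [9, 0, -1, -1, 14]
Extract 9: [0, -1, -1, 9, 14]
Extract 0: [-1, -1, 0, 9, 14]
Extract -1: [-1, -1, 0, 9, 14]


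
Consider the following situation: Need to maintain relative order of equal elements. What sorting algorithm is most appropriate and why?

Best choice: Merge sort or Insertion sort
Reason: Both are stable; quicksort and heapsort are not stable


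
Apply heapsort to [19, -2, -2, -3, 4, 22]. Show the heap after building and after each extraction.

Build heap: [22, 4, 19, -3, -2, -2]
Extract 22: [19, 4, -2, -3, -2, 22]
Extract 19: [4, -2, -2, -3, 19, 22]
Extract 4: [-2, -3, -2, 4, 19, 22]
Extract -2: [-2, -3, -2, 4, 19, 22]
Extract -2: [-3, -2, -2, 4, 19, 22]


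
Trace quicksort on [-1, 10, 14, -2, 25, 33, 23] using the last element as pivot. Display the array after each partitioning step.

Partition 1: pivot=23 at index 4 -> [-1, 10, 14, -2, 23, 33, 25]
Partition 2: pivot=-2 at index 0 -> [-2, 10, 14, -1, 23, 33, 25]
Partition 3: pivot=-1 at index 1 -> [-2, -1, 14, 10, 23, 33, 25]
Partition 4: pivot=10 at index 2 -> [-2, -1, 10, 14, 23, 33, 25]
Partition 5: pivot=25 at index 5 -> [-2, -1, 10, 14, 23, 25, 33]


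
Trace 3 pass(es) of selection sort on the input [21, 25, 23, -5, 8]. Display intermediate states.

Pass 1: Select minimum -5 at index 3, swap -> [-5, 25, 23, 21, 8]
Pass 2: Select minimum 8 at index 4, swap -> [-5, 8, 23, 21, 25]
Pass 3: Select minimum 21 at index 3, swap -> [-5, 8, 21, 23, 25]


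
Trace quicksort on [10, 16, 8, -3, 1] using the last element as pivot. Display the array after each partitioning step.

Partition 1: pivot=1 at index 1 -> [-3, 1, 8, 10, 16]
Partition 2: pivot=16 at index 4 -> [-3, 1, 8, 10, 16]
Partition 3: pivot=10 at index 3 -> [-3, 1, 8, 10, 16]


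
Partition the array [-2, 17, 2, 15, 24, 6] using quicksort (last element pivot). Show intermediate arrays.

Partition 1: pivot=6 at index 2 -> [-2, 2, 6, 15, 24, 17]
Partition 2: pivot=2 at index 1 -> [-2, 2, 6, 15, 24, 17]
Partition 3: pivot=17 at index 4 -> [-2, 2, 6, 15, 17, 24]


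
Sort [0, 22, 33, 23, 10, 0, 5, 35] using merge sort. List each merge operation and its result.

Divide and conquer:
  Merge [0] + [22] -> [0, 22]
  Merge [33] + [23] -> [23, 33]
  Merge [0, 22] + [23, 33] -> [0, 22, 23, 33]
  Merge [10] + [0] -> [0, 10]
  Merge [5] + [35] -> [5, 35]
  Merge [0, 10] + [5, 35] -> [0, 5, 10, 35]
  Merge [0, 22, 23, 33] + [0, 5, 10, 35] -> [0, 0, 5, 10, 22, 23, 33, 35]


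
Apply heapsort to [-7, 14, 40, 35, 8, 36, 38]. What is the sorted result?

Build heap: [40, 35, 38, 14, 8, 36, -7]
Extract 40: [38, 35, 36, 14, 8, -7, 40]
Extract 38: [36, 35, -7, 14, 8, 38, 40]
Extract 36: [35, 14, -7, 8, 36, 38, 40]
Extract 35: [14, 8, -7, 35, 36, 38, 40]
Extract 14: [8, -7, 14, 35, 36, 38, 40]
Extract 8: [-7, 8, 14, 35, 36, 38, 40]


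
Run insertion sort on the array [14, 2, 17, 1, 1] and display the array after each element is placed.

First element 14 is already 'sorted'
Insert 2: shifted 1 elements -> [2, 14, 17, 1, 1]
Insert 17: shifted 0 elements -> [2, 14, 17, 1, 1]
Insert 1: shifted 3 elements -> [1, 2, 14, 17, 1]
Insert 1: shifted 3 elements -> [1, 1, 2, 14, 17]


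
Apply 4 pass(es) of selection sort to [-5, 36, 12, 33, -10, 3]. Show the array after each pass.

Pass 1: Select minimum -10 at index 4, swap -> [-10, 36, 12, 33, -5, 3]
Pass 2: Select minimum -5 at index 4, swap -> [-10, -5, 12, 33, 36, 3]
Pass 3: Select minimum 3 at index 5, swap -> [-10, -5, 3, 33, 36, 12]
Pass 4: Select minimum 12 at index 5, swap -> [-10, -5, 3, 12, 36, 33]


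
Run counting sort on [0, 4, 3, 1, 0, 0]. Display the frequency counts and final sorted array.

Count array: [3, 1, 0, 1, 1]
(count[i] = number of elements equal to i)
Cumulative count: [3, 4, 4, 5, 6]
Sorted: [0, 0, 0, 1, 3, 4]


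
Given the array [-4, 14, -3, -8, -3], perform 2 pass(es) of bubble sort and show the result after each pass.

After pass 1: [-4, -3, -8, -3, 14] (3 swaps)
After pass 2: [-4, -8, -3, -3, 14] (1 swaps)
Total swaps: 4


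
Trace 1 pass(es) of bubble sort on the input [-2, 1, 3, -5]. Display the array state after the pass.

After pass 1: [-2, 1, -5, 3] (1 swaps)
Total swaps: 1


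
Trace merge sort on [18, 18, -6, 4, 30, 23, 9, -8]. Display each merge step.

Divide and conquer:
  Merge [18] + [18] -> [18, 18]
  Merge [-6] + [4] -> [-6, 4]
  Merge [18, 18] + [-6, 4] -> [-6, 4, 18, 18]
  Merge [30] + [23] -> [23, 30]
  Merge [9] + [-8] -> [-8, 9]
  Merge [23, 30] + [-8, 9] -> [-8, 9, 23, 30]
  Merge [-6, 4, 18, 18] + [-8, 9, 23, 30] -> [-8, -6, 4, 9, 18, 18, 23, 30]


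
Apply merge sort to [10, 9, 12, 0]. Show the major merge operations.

Divide and conquer:
  Merge [10] + [9] -> [9, 10]
  Merge [12] + [0] -> [0, 12]
  Merge [9, 10] + [0, 12] -> [0, 9, 10, 12]


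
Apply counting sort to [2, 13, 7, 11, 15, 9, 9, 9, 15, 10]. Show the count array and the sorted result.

Count array: [0, 0, 1, 0, 0, 0, 0, 1, 0, 3, 1, 1, 0, 1, 0, 2]
(count[i] = number of elements equal to i)
Cumulative count: [0, 0, 1, 1, 1, 1, 1, 2, 2, 5, 6, 7, 7, 8, 8, 10]
Sorted: [2, 7, 9, 9, 9, 10, 11, 13, 15, 15]


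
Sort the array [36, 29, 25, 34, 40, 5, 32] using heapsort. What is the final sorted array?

Build heap: [40, 36, 32, 34, 29, 5, 25]
Extract 40: [36, 34, 32, 25, 29, 5, 40]
Extract 36: [34, 29, 32, 25, 5, 36, 40]
Extract 34: [32, 29, 5, 25, 34, 36, 40]
Extract 32: [29, 25, 5, 32, 34, 36, 40]
Extract 29: [25, 5, 29, 32, 34, 36, 40]
Extract 25: [5, 25, 29, 32, 34, 36, 40]


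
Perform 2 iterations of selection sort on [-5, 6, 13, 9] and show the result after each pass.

Pass 1: Select minimum -5 at index 0, swap -> [-5, 6, 13, 9]
Pass 2: Select minimum 6 at index 1, swap -> [-5, 6, 13, 9]


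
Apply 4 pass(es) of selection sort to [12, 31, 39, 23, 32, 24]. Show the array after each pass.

Pass 1: Select minimum 12 at index 0, swap -> [12, 31, 39, 23, 32, 24]
Pass 2: Select minimum 23 at index 3, swap -> [12, 23, 39, 31, 32, 24]
Pass 3: Select minimum 24 at index 5, swap -> [12, 23, 24, 31, 32, 39]
Pass 4: Select minimum 31 at index 3, swap -> [12, 23, 24, 31, 32, 39]


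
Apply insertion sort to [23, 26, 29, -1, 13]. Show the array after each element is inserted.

First element 23 is already 'sorted'
Insert 26: shifted 0 elements -> [23, 26, 29, -1, 13]
Insert 29: shifted 0 elements -> [23, 26, 29, -1, 13]
Insert -1: shifted 3 elements -> [-1, 23, 26, 29, 13]
Insert 13: shifted 3 elements -> [-1, 13, 23, 26, 29]


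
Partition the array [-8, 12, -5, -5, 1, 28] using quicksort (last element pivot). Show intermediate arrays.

Partition 1: pivot=28 at index 5 -> [-8, 12, -5, -5, 1, 28]
Partition 2: pivot=1 at index 3 -> [-8, -5, -5, 1, 12, 28]
Partition 3: pivot=-5 at index 2 -> [-8, -5, -5, 1, 12, 28]
Partition 4: pivot=-5 at index 1 -> [-8, -5, -5, 1, 12, 28]


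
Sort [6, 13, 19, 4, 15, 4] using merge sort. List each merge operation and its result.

Divide and conquer:
  Merge [13] + [19] -> [13, 19]
  Merge [6] + [13, 19] -> [6, 13, 19]
  Merge [15] + [4] -> [4, 15]
  Merge [4] + [4, 15] -> [4, 4, 15]
  Merge [6, 13, 19] + [4, 4, 15] -> [4, 4, 6, 13, 15, 19]


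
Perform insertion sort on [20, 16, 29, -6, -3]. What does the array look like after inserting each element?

First element 20 is already 'sorted'
Insert 16: shifted 1 elements -> [16, 20, 29, -6, -3]
Insert 29: shifted 0 elements -> [16, 20, 29, -6, -3]
Insert -6: shifted 3 elements -> [-6, 16, 20, 29, -3]
Insert -3: shifted 3 elements -> [-6, -3, 16, 20, 29]


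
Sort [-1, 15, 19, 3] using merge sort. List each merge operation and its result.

Divide and conquer:
  Merge [-1] + [15] -> [-1, 15]
  Merge [19] + [3] -> [3, 19]
  Merge [-1, 15] + [3, 19] -> [-1, 3, 15, 19]


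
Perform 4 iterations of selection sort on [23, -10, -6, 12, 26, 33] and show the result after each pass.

Pass 1: Select minimum -10 at index 1, swap -> [-10, 23, -6, 12, 26, 33]
Pass 2: Select minimum -6 at index 2, swap -> [-10, -6, 23, 12, 26, 33]
Pass 3: Select minimum 12 at index 3, swap -> [-10, -6, 12, 23, 26, 33]
Pass 4: Select minimum 23 at index 3, swap -> [-10, -6, 12, 23, 26, 33]


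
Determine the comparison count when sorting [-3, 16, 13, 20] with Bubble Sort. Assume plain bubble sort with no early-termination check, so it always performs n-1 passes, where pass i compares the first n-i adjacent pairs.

Pass 1: compare adjacent pairs (0,1)..(2,3) = 3 comparison(s), 1 swap(s) -> [-3, 13, 16, 20]
Pass 2: compare adjacent pairs (0,1)..(1,2) = 2 comparison(s), 0 swap(s) -> [-3, 13, 16, 20]
Pass 3: compare adjacent pairs (0,1)..(0,1) = 1 comparison(s), 0 swap(s) -> [-3, 13, 16, 20]
Total comparisons: 3 + 2 + 1 = 6


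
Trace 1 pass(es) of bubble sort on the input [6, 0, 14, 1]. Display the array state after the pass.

After pass 1: [0, 6, 1, 14] (2 swaps)
Total swaps: 2


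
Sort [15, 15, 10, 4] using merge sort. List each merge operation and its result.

Divide and conquer:
  Merge [15] + [15] -> [15, 15]
  Merge [10] + [4] -> [4, 10]
  Merge [15, 15] + [4, 10] -> [4, 10, 15, 15]


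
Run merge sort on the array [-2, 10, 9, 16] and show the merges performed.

Divide and conquer:
  Merge [-2] + [10] -> [-2, 10]
  Merge [9] + [16] -> [9, 16]
  Merge [-2, 10] + [9, 16] -> [-2, 9, 10, 16]


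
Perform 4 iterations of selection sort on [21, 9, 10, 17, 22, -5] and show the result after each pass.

Pass 1: Select minimum -5 at index 5, swap -> [-5, 9, 10, 17, 22, 21]
Pass 2: Select minimum 9 at index 1, swap -> [-5, 9, 10, 17, 22, 21]
Pass 3: Select minimum 10 at index 2, swap -> [-5, 9, 10, 17, 22, 21]
Pass 4: Select minimum 17 at index 3, swap -> [-5, 9, 10, 17, 22, 21]


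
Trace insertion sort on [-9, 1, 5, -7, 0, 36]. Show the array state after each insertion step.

First element -9 is already 'sorted'
Insert 1: shifted 0 elements -> [-9, 1, 5, -7, 0, 36]
Insert 5: shifted 0 elements -> [-9, 1, 5, -7, 0, 36]
Insert -7: shifted 2 elements -> [-9, -7, 1, 5, 0, 36]
Insert 0: shifted 2 elements -> [-9, -7, 0, 1, 5, 36]
Insert 36: shifted 0 elements -> [-9, -7, 0, 1, 5, 36]


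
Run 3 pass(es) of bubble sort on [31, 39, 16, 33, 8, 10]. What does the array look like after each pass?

After pass 1: [31, 16, 33, 8, 10, 39] (4 swaps)
After pass 2: [16, 31, 8, 10, 33, 39] (3 swaps)
After pass 3: [16, 8, 10, 31, 33, 39] (2 swaps)
Total swaps: 9


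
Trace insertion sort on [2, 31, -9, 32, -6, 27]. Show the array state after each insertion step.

First element 2 is already 'sorted'
Insert 31: shifted 0 elements -> [2, 31, -9, 32, -6, 27]
Insert -9: shifted 2 elements -> [-9, 2, 31, 32, -6, 27]
Insert 32: shifted 0 elements -> [-9, 2, 31, 32, -6, 27]
Insert -6: shifted 3 elements -> [-9, -6, 2, 31, 32, 27]
Insert 27: shifted 2 elements -> [-9, -6, 2, 27, 31, 32]


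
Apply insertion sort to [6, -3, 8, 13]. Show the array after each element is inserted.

First element 6 is already 'sorted'
Insert -3: shifted 1 elements -> [-3, 6, 8, 13]
Insert 8: shifted 0 elements -> [-3, 6, 8, 13]
Insert 13: shifted 0 elements -> [-3, 6, 8, 13]


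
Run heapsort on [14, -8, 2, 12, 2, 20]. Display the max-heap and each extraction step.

Build heap: [20, 12, 14, -8, 2, 2]
Extract 20: [14, 12, 2, -8, 2, 20]
Extract 14: [12, 2, 2, -8, 14, 20]
Extract 12: [2, -8, 2, 12, 14, 20]
Extract 2: [2, -8, 2, 12, 14, 20]
Extract 2: [-8, 2, 2, 12, 14, 20]


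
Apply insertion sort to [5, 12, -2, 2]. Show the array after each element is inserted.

First element 5 is already 'sorted'
Insert 12: shifted 0 elements -> [5, 12, -2, 2]
Insert -2: shifted 2 elements -> [-2, 5, 12, 2]
Insert 2: shifted 2 elements -> [-2, 2, 5, 12]


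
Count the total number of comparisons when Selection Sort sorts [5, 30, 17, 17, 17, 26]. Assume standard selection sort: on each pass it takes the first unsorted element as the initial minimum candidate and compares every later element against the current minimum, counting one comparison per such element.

Pass 1: scan indices 1..5 for the minimum = 5 comparison(s); min is 5, place at index 0 -> [5, 30, 17, 17, 17, 26]
Pass 2: scan indices 2..5 for the minimum = 4 comparison(s); min is 17, place at index 1 -> [5, 17, 30, 17, 17, 26]
Pass 3: scan indices 3..5 for the minimum = 3 comparison(s); min is 17, place at index 2 -> [5, 17, 17, 30, 17, 26]
Pass 4: scan indices 4..5 for the minimum = 2 comparison(s); min is 17, place at index 3 -> [5, 17, 17, 17, 30, 26]
Pass 5: scan indices 5..5 for the minimum = 1 comparison(s); min is 26, place at index 4 -> [5, 17, 17, 17, 26, 30]
Selection sort always scans the whole unsorted suffix, so the count is (n-1) + (n-2) + ... + 1 = n(n-1)/2 = 6*5/2 = 15 regardless of the input order.
Total comparisons: 5 + 4 + 3 + 2 + 1 = 15


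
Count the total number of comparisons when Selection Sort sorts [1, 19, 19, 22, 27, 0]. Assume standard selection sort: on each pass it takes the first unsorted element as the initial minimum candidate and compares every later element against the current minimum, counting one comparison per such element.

Pass 1: scan indices 1..5 for the minimum = 5 comparison(s); min is 0, place at index 0 -> [0, 19, 19, 22, 27, 1]
Pass 2: scan indices 2..5 for the minimum = 4 comparison(s); min is 1, place at index 1 -> [0, 1, 19, 22, 27, 19]
Pass 3: scan indices 3..5 for the minimum = 3 comparison(s); min is 19, place at index 2 -> [0, 1, 19, 22, 27, 19]
Pass 4: scan indices 4..5 for the minimum = 2 comparison(s); min is 19, place at index 3 -> [0, 1, 19, 19, 27, 22]
Pass 5: scan indices 5..5 for the minimum = 1 comparison(s); min is 22, place at index 4 -> [0, 1, 19, 19, 22, 27]
Selection sort always scans the whole unsorted suffix, so the count is (n-1) + (n-2) + ... + 1 = n(n-1)/2 = 6*5/2 = 15 regardless of the input order.
Total comparisons: 5 + 4 + 3 + 2 + 1 = 15


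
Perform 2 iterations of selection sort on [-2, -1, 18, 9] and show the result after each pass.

Pass 1: Select minimum -2 at index 0, swap -> [-2, -1, 18, 9]
Pass 2: Select minimum -1 at index 1, swap -> [-2, -1, 18, 9]


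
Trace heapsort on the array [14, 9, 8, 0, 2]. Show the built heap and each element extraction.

Build heap: [14, 9, 8, 0, 2]
Extract 14: [9, 2, 8, 0, 14]
Extract 9: [8, 2, 0, 9, 14]
Extract 8: [2, 0, 8, 9, 14]
Extract 2: [0, 2, 8, 9, 14]


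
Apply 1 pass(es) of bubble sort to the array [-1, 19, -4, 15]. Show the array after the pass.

After pass 1: [-1, -4, 15, 19] (2 swaps)
Total swaps: 2


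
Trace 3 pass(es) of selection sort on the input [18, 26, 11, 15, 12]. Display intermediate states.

Pass 1: Select minimum 11 at index 2, swap -> [11, 26, 18, 15, 12]
Pass 2: Select minimum 12 at index 4, swap -> [11, 12, 18, 15, 26]
Pass 3: Select minimum 15 at index 3, swap -> [11, 12, 15, 18, 26]


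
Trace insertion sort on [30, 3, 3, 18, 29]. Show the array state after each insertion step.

First element 30 is already 'sorted'
Insert 3: shifted 1 elements -> [3, 30, 3, 18, 29]
Insert 3: shifted 1 elements -> [3, 3, 30, 18, 29]
Insert 18: shifted 1 elements -> [3, 3, 18, 30, 29]
Insert 29: shifted 1 elements -> [3, 3, 18, 29, 30]


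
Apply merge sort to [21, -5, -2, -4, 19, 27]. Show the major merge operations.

Divide and conquer:
  Merge [-5] + [-2] -> [-5, -2]
  Merge [21] + [-5, -2] -> [-5, -2, 21]
  Merge [19] + [27] -> [19, 27]
  Merge [-4] + [19, 27] -> [-4, 19, 27]
  Merge [-5, -2, 21] + [-4, 19, 27] -> [-5, -4, -2, 19, 21, 27]


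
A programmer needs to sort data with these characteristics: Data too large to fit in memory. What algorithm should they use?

Best choice: External merge sort
Reason: Minimizes disk I/O by sequential reads/writes


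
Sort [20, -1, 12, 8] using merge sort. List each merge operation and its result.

Divide and conquer:
  Merge [20] + [-1] -> [-1, 20]
  Merge [12] + [8] -> [8, 12]
  Merge [-1, 20] + [8, 12] -> [-1, 8, 12, 20]


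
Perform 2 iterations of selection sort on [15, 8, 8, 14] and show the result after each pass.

Pass 1: Select minimum 8 at index 1, swap -> [8, 15, 8, 14]
Pass 2: Select minimum 8 at index 2, swap -> [8, 8, 15, 14]


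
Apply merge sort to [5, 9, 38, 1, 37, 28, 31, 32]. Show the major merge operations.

Divide and conquer:
  Merge [5] + [9] -> [5, 9]
  Merge [38] + [1] -> [1, 38]
  Merge [5, 9] + [1, 38] -> [1, 5, 9, 38]
  Merge [37] + [28] -> [28, 37]
  Merge [31] + [32] -> [31, 32]
  Merge [28, 37] + [31, 32] -> [28, 31, 32, 37]
  Merge [1, 5, 9, 38] + [28, 31, 32, 37] -> [1, 5, 9, 28, 31, 32, 37, 38]


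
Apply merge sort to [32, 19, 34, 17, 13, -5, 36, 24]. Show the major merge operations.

Divide and conquer:
  Merge [32] + [19] -> [19, 32]
  Merge [34] + [17] -> [17, 34]
  Merge [19, 32] + [17, 34] -> [17, 19, 32, 34]
  Merge [13] + [-5] -> [-5, 13]
  Merge [36] + [24] -> [24, 36]
  Merge [-5, 13] + [24, 36] -> [-5, 13, 24, 36]
  Merge [17, 19, 32, 34] + [-5, 13, 24, 36] -> [-5, 13, 17, 19, 24, 32, 34, 36]


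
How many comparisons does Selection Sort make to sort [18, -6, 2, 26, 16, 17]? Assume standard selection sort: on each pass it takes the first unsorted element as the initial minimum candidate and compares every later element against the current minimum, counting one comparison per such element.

Pass 1: scan indices 1..5 for the minimum = 5 comparison(s); min is -6, place at index 0 -> [-6, 18, 2, 26, 16, 17]
Pass 2: scan indices 2..5 for the minimum = 4 comparison(s); min is 2, place at index 1 -> [-6, 2, 18, 26, 16, 17]
Pass 3: scan indices 3..5 for the minimum = 3 comparison(s); min is 16, place at index 2 -> [-6, 2, 16, 26, 18, 17]
Pass 4: scan indices 4..5 for the minimum = 2 comparison(s); min is 17, place at index 3 -> [-6, 2, 16, 17, 18, 26]
Pass 5: scan indices 5..5 for the minimum = 1 comparison(s); min is 18, place at index 4 -> [-6, 2, 16, 17, 18, 26]
Selection sort always scans the whole unsorted suffix, so the count is (n-1) + (n-2) + ... + 1 = n(n-1)/2 = 6*5/2 = 15 regardless of the input order.
Total comparisons: 5 + 4 + 3 + 2 + 1 = 15


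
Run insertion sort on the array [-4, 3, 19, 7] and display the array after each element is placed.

First element -4 is already 'sorted'
Insert 3: shifted 0 elements -> [-4, 3, 19, 7]
Insert 19: shifted 0 elements -> [-4, 3, 19, 7]
Insert 7: shifted 1 elements -> [-4, 3, 7, 19]


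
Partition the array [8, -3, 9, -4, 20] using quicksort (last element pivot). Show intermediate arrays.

Partition 1: pivot=20 at index 4 -> [8, -3, 9, -4, 20]
Partition 2: pivot=-4 at index 0 -> [-4, -3, 9, 8, 20]
Partition 3: pivot=8 at index 2 -> [-4, -3, 8, 9, 20]


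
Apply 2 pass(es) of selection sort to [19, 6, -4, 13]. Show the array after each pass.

Pass 1: Select minimum -4 at index 2, swap -> [-4, 6, 19, 13]
Pass 2: Select minimum 6 at index 1, swap -> [-4, 6, 19, 13]


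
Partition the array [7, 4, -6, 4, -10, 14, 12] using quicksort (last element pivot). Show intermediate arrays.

Partition 1: pivot=12 at index 5 -> [7, 4, -6, 4, -10, 12, 14]
Partition 2: pivot=-10 at index 0 -> [-10, 4, -6, 4, 7, 12, 14]
Partition 3: pivot=7 at index 4 -> [-10, 4, -6, 4, 7, 12, 14]
Partition 4: pivot=4 at index 3 -> [-10, 4, -6, 4, 7, 12, 14]
Partition 5: pivot=-6 at index 1 -> [-10, -6, 4, 4, 7, 12, 14]


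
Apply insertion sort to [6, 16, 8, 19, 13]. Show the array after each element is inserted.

First element 6 is already 'sorted'
Insert 16: shifted 0 elements -> [6, 16, 8, 19, 13]
Insert 8: shifted 1 elements -> [6, 8, 16, 19, 13]
Insert 19: shifted 0 elements -> [6, 8, 16, 19, 13]
Insert 13: shifted 2 elements -> [6, 8, 13, 16, 19]


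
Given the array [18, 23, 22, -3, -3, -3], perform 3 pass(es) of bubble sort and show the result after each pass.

After pass 1: [18, 22, -3, -3, -3, 23] (4 swaps)
After pass 2: [18, -3, -3, -3, 22, 23] (3 swaps)
After pass 3: [-3, -3, -3, 18, 22, 23] (3 swaps)
Total swaps: 10


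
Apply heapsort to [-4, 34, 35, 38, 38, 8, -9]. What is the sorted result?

Build heap: [38, 38, 35, 34, -4, 8, -9]
Extract 38: [38, 34, 35, -9, -4, 8, 38]
Extract 38: [35, 34, 8, -9, -4, 38, 38]
Extract 35: [34, -4, 8, -9, 35, 38, 38]
Extract 34: [8, -4, -9, 34, 35, 38, 38]
Extract 8: [-4, -9, 8, 34, 35, 38, 38]
Extract -4: [-9, -4, 8, 34, 35, 38, 38]


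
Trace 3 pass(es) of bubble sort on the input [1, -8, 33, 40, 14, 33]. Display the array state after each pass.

After pass 1: [-8, 1, 33, 14, 33, 40] (3 swaps)
After pass 2: [-8, 1, 14, 33, 33, 40] (1 swaps)
After pass 3: [-8, 1, 14, 33, 33, 40] (0 swaps)
Total swaps: 4


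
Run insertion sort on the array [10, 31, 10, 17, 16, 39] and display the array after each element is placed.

First element 10 is already 'sorted'
Insert 31: shifted 0 elements -> [10, 31, 10, 17, 16, 39]
Insert 10: shifted 1 elements -> [10, 10, 31, 17, 16, 39]
Insert 17: shifted 1 elements -> [10, 10, 17, 31, 16, 39]
Insert 16: shifted 2 elements -> [10, 10, 16, 17, 31, 39]
Insert 39: shifted 0 elements -> [10, 10, 16, 17, 31, 39]


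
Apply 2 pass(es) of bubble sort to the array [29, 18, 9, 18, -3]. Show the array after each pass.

After pass 1: [18, 9, 18, -3, 29] (4 swaps)
After pass 2: [9, 18, -3, 18, 29] (2 swaps)
Total swaps: 6


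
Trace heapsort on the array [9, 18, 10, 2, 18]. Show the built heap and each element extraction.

Build heap: [18, 18, 10, 2, 9]
Extract 18: [18, 9, 10, 2, 18]
Extract 18: [10, 9, 2, 18, 18]
Extract 10: [9, 2, 10, 18, 18]
Extract 9: [2, 9, 10, 18, 18]


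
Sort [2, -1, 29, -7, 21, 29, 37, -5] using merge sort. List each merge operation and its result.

Divide and conquer:
  Merge [2] + [-1] -> [-1, 2]
  Merge [29] + [-7] -> [-7, 29]
  Merge [-1, 2] + [-7, 29] -> [-7, -1, 2, 29]
  Merge [21] + [29] -> [21, 29]
  Merge [37] + [-5] -> [-5, 37]
  Merge [21, 29] + [-5, 37] -> [-5, 21, 29, 37]
  Merge [-7, -1, 2, 29] + [-5, 21, 29, 37] -> [-7, -5, -1, 2, 21, 29, 29, 37]


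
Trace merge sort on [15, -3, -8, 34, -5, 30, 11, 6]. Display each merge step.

Divide and conquer:
  Merge [15] + [-3] -> [-3, 15]
  Merge [-8] + [34] -> [-8, 34]
  Merge [-3, 15] + [-8, 34] -> [-8, -3, 15, 34]
  Merge [-5] + [30] -> [-5, 30]
  Merge [11] + [6] -> [6, 11]
  Merge [-5, 30] + [6, 11] -> [-5, 6, 11, 30]
  Merge [-8, -3, 15, 34] + [-5, 6, 11, 30] -> [-8, -5, -3, 6, 11, 15, 30, 34]


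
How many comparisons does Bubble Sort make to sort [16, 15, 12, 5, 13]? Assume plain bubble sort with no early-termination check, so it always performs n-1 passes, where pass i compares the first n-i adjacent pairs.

Pass 1: compare adjacent pairs (0,1)..(3,4) = 4 comparison(s), 4 swap(s) -> [15, 12, 5, 13, 16]
Pass 2: compare adjacent pairs (0,1)..(2,3) = 3 comparison(s), 3 swap(s) -> [12, 5, 13, 15, 16]
Pass 3: compare adjacent pairs (0,1)..(1,2) = 2 comparison(s), 1 swap(s) -> [5, 12, 13, 15, 16]
Pass 4: compare adjacent pairs (0,1)..(0,1) = 1 comparison(s), 0 swap(s) -> [5, 12, 13, 15, 16]
Total comparisons: 4 + 3 + 2 + 1 = 10


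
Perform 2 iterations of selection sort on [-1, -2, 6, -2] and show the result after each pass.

Pass 1: Select minimum -2 at index 1, swap -> [-2, -1, 6, -2]
Pass 2: Select minimum -2 at index 3, swap -> [-2, -2, 6, -1]


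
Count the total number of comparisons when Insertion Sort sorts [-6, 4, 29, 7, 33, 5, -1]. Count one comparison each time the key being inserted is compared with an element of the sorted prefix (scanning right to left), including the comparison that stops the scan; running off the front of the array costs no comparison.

Insert 4: -6 <= 4 (stop) = 1 comparison(s) -> [-6, 4, 29, 7, 33, 5, -1]
Insert 29: 4 <= 29 (stop) = 1 comparison(s) -> [-6, 4, 29, 7, 33, 5, -1]
Insert 7: 29 > 7 (shift), 4 <= 7 (stop) = 2 comparison(s) -> [-6, 4, 7, 29, 33, 5, -1]
Insert 33: 29 <= 33 (stop) = 1 comparison(s) -> [-6, 4, 7, 29, 33, 5, -1]
Insert 5: 33 > 5 (shift), 29 > 5 (shift), 7 > 5 (shift), 4 <= 5 (stop) = 4 comparison(s) -> [-6, 4, 5, 7, 29, 33, -1]
Insert -1: 33 > -1 (shift), 29 > -1 (shift), 7 > -1 (shift), 5 > -1 (shift), 4 > -1 (shift), -6 <= -1 (stop) = 6 comparison(s) -> [-6, -1, 4, 5, 7, 29, 33]
Total comparisons: 1 + 1 + 2 + 1 + 4 + 6 = 15


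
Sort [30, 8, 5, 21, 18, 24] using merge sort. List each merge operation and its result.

Divide and conquer:
  Merge [8] + [5] -> [5, 8]
  Merge [30] + [5, 8] -> [5, 8, 30]
  Merge [18] + [24] -> [18, 24]
  Merge [21] + [18, 24] -> [18, 21, 24]
  Merge [5, 8, 30] + [18, 21, 24] -> [5, 8, 18, 21, 24, 30]


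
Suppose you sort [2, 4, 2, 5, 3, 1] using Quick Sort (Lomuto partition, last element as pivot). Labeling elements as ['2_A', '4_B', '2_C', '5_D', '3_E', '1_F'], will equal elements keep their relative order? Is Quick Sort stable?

Trace Quick Sort on the labeled array (the key is the number; the letter only tracks identity):
  Partition indices 0..5 around pivot 1_F -> [1_F, 4_B, 2_C, 5_D, 3_E, 2_A]
  Partition indices 1..5 around pivot 2_A -> [1_F, 2_C, 2_A, 5_D, 3_E, 4_B]
  Partition indices 3..5 around pivot 4_B -> [1_F, 2_C, 2_A, 3_E, 4_B, 5_D]
Final order: [1_F, 2_C, 2_A, 3_E, 4_B, 5_D]
Equal keys:
  value 2: originally 2_A, 2_C; after sorting 2_C, 2_A -> order changed
Equal keys were reordered, so Quick Sort is not stable: partition swaps elements across long distances and can reorder equal keys. (One such input is enough; an unstable sort may happen to preserve order on other inputs, but it gives no guarantee.)
Answer: Not stable


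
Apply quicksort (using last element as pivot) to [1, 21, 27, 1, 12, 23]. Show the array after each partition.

Partition 1: pivot=23 at index 4 -> [1, 21, 1, 12, 23, 27]
Partition 2: pivot=12 at index 2 -> [1, 1, 12, 21, 23, 27]
Partition 3: pivot=1 at index 1 -> [1, 1, 12, 21, 23, 27]


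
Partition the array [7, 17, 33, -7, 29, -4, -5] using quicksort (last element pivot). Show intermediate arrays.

Partition 1: pivot=-5 at index 1 -> [-7, -5, 33, 7, 29, -4, 17]
Partition 2: pivot=17 at index 4 -> [-7, -5, 7, -4, 17, 33, 29]
Partition 3: pivot=-4 at index 2 -> [-7, -5, -4, 7, 17, 33, 29]
Partition 4: pivot=29 at index 5 -> [-7, -5, -4, 7, 17, 29, 33]


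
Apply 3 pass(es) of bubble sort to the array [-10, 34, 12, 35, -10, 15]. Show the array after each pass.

After pass 1: [-10, 12, 34, -10, 15, 35] (3 swaps)
After pass 2: [-10, 12, -10, 15, 34, 35] (2 swaps)
After pass 3: [-10, -10, 12, 15, 34, 35] (1 swaps)
Total swaps: 6


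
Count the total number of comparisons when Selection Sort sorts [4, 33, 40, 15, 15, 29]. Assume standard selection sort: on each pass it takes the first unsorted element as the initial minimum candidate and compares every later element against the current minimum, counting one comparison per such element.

Pass 1: scan indices 1..5 for the minimum = 5 comparison(s); min is 4, place at index 0 -> [4, 33, 40, 15, 15, 29]
Pass 2: scan indices 2..5 for the minimum = 4 comparison(s); min is 15, place at index 1 -> [4, 15, 40, 33, 15, 29]
Pass 3: scan indices 3..5 for the minimum = 3 comparison(s); min is 15, place at index 2 -> [4, 15, 15, 33, 40, 29]
Pass 4: scan indices 4..5 for the minimum = 2 comparison(s); min is 29, place at index 3 -> [4, 15, 15, 29, 40, 33]
Pass 5: scan indices 5..5 for the minimum = 1 comparison(s); min is 33, place at index 4 -> [4, 15, 15, 29, 33, 40]
Selection sort always scans the whole unsorted suffix, so the count is (n-1) + (n-2) + ... + 1 = n(n-1)/2 = 6*5/2 = 15 regardless of the input order.
Total comparisons: 5 + 4 + 3 + 2 + 1 = 15


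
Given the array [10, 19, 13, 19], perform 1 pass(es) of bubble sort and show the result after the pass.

After pass 1: [10, 13, 19, 19] (1 swaps)
Total swaps: 1


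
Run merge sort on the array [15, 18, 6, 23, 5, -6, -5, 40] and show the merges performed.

Divide and conquer:
  Merge [15] + [18] -> [15, 18]
  Merge [6] + [23] -> [6, 23]
  Merge [15, 18] + [6, 23] -> [6, 15, 18, 23]
  Merge [5] + [-6] -> [-6, 5]
  Merge [-5] + [40] -> [-5, 40]
  Merge [-6, 5] + [-5, 40] -> [-6, -5, 5, 40]
  Merge [6, 15, 18, 23] + [-6, -5, 5, 40] -> [-6, -5, 5, 6, 15, 18, 23, 40]


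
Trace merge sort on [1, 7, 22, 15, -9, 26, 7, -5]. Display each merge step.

Divide and conquer:
  Merge [1] + [7] -> [1, 7]
  Merge [22] + [15] -> [15, 22]
  Merge [1, 7] + [15, 22] -> [1, 7, 15, 22]
  Merge [-9] + [26] -> [-9, 26]
  Merge [7] + [-5] -> [-5, 7]
  Merge [-9, 26] + [-5, 7] -> [-9, -5, 7, 26]
  Merge [1, 7, 15, 22] + [-9, -5, 7, 26] -> [-9, -5, 1, 7, 7, 15, 22, 26]


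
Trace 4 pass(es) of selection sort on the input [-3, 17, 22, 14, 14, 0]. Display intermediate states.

Pass 1: Select minimum -3 at index 0, swap -> [-3, 17, 22, 14, 14, 0]
Pass 2: Select minimum 0 at index 5, swap -> [-3, 0, 22, 14, 14, 17]
Pass 3: Select minimum 14 at index 3, swap -> [-3, 0, 14, 22, 14, 17]
Pass 4: Select minimum 14 at index 4, swap -> [-3, 0, 14, 14, 22, 17]
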